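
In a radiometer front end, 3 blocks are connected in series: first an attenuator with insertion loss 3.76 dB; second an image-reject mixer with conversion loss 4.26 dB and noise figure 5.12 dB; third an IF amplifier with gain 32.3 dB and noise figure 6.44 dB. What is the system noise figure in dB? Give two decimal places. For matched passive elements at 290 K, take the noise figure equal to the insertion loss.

Convert to linear (a loss of L dB is a gain of −L dB): F_i = 10^(NF_i/10), G_i = 10^(G_i,dB/10)
  Stage 1: F_1 = 10^(3.76/10) = 2.377, G_1 = 10^(−3.76/10) = 0.4207
  Stage 2: F_2 = 10^(5.12/10) = 3.251, G_2 = 10^(−4.26/10) = 0.3750
  Stage 3: F_3 = 10^(6.44/10) = 4.406, G_3 = 10^(32.3/10) = 1698
Friis cascade:
  F = 2.377 + (3.251 − 1)/0.4207 + (4.406 − 1)/0.1578 = 29.31
NF = 10 log₁₀(29.31) = 14.67 dB

14.67 dB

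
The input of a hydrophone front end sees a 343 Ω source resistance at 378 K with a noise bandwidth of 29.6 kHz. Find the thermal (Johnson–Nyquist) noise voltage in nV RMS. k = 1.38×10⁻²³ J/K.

V_n = √(4kTRB)
4kTRB = 4 × 1.38×10⁻²³ × 378 × 3.43×10² × 2.96×10⁴ = 2.12×10⁻¹³ V²
V_n = √(2.12×10⁻¹³) = 4.60×10⁻⁷ V = 460 nV

460 nV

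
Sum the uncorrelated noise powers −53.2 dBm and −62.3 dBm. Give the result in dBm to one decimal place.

Convert to linear, add, convert back:
P₁ = 4.79×10⁻⁹ W, P₂ = 5.89×10⁻¹⁰ W
P_tot = 5.38×10⁻⁹ W → 10 log₁₀(P_tot / 10⁻³) = −52.7 dBm

−52.7 dBm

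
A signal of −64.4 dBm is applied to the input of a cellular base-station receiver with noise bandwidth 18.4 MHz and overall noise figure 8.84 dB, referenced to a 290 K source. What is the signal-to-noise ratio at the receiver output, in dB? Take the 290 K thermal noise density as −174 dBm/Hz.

Noise floor: N = −174 + 10 log₁₀(B) + NF
10 log₁₀(1.84×10⁷) = 72.65 dB
N = −174 + 72.65 + 8.84 = −92.51 dBm
SNR = P_sig − N = −64.4 − (−92.51) = 28.11 dB → 28.1 dB

28.1 dB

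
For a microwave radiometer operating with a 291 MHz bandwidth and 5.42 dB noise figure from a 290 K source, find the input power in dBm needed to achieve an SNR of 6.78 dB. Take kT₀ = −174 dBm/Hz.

−77.2 dBm

Sensitivity = −174 + 10 log₁₀(B) + NF + SNR_min
= −174 + 84.64 + 5.42 + 6.78
= −77.16 dBm → −77.2 dBm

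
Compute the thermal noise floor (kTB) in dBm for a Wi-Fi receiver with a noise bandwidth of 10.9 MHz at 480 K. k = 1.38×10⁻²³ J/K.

P_n = kTB = 1.38×10⁻²³ × 480 × 1.09×10⁷ = 7.22×10⁻¹⁴ W
In dBm: 10 log₁₀(7.22×10⁻¹⁴ / 10⁻³) = −101.4 dBm

−101.4 dBm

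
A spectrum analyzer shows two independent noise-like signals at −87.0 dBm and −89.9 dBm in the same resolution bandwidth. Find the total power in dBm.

−85.2 dBm

Convert to linear, add, convert back:
P₁ = 2.00×10⁻¹² W, P₂ = 1.02×10⁻¹² W
P_tot = 3.02×10⁻¹² W → 10 log₁₀(P_tot / 10⁻³) = −85.2 dBm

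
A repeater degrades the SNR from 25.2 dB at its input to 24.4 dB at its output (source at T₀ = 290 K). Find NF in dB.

0.8 dB

NF (dB) = SNR_in(dB) − SNR_out(dB) when the source is at T₀
NF = 25.2 − 24.4 = 0.8 dB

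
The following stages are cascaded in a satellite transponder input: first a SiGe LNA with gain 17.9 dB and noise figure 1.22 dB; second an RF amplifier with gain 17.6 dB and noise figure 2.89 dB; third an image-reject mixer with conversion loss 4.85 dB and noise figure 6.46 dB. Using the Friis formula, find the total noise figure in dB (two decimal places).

Convert to linear (a loss of L dB is a gain of −L dB): F_i = 10^(NF_i/10), G_i = 10^(G_i,dB/10)
  Stage 1: F_1 = 10^(1.22/10) = 1.324, G_1 = 10^(17.9/10) = 61.66
  Stage 2: F_2 = 10^(2.89/10) = 1.945, G_2 = 10^(17.6/10) = 57.54
  Stage 3: F_3 = 10^(6.46/10) = 4.426, G_3 = 10^(−4.85/10) = 0.3273
Friis cascade:
  F = 1.324 + (1.945 − 1)/61.66 + (4.426 − 1)/3548 = 1.341
NF = 10 log₁₀(1.341) = 1.27 dB

1.27 dB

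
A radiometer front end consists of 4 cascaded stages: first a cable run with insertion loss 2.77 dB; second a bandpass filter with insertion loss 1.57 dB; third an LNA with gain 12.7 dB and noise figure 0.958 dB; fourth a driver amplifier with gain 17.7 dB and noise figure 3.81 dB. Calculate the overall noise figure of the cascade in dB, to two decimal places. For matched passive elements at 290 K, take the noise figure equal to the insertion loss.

5.55 dB

Convert to linear (a loss of L dB is a gain of −L dB): F_i = 10^(NF_i/10), G_i = 10^(G_i,dB/10)
  Stage 1: F_1 = 10^(2.77/10) = 1.892, G_1 = 10^(−2.77/10) = 0.5284
  Stage 2: F_2 = 10^(1.57/10) = 1.435, G_2 = 10^(−1.57/10) = 0.6966
  Stage 3: F_3 = 10^(0.958/10) = 1.247, G_3 = 10^(12.7/10) = 18.62
  Stage 4: F_4 = 10^(3.81/10) = 2.404, G_4 = 10^(17.7/10) = 58.88
Friis cascade:
  F = 1.892 + (1.435 − 1)/0.5284 + (1.247 − 1)/0.3681 + (2.404 − 1)/6.855 = 3.592
NF = 10 log₁₀(3.592) = 5.55 dB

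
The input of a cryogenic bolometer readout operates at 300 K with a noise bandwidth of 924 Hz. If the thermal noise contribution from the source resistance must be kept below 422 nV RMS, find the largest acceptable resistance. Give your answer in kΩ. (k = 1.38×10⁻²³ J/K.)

11.6 kΩ

Johnson–Nyquist: V_n = √(4kTRB) ⇒ R = V_n² / (4kTB)
4kTB = 4 × 1.38×10⁻²³ × 300 × 9.24×10² = 1.53×10⁻¹⁷
R = (4.22×10⁻⁷)² / 1.53×10⁻¹⁷ = 1.16×10⁴ Ω = 11.6 kΩ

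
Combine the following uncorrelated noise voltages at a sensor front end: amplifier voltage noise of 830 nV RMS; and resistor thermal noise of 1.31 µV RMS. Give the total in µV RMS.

Uncorrelated sources add in power (mean-square): V_tot = √(ΣV_i²)
V_tot = √[(8.30×10⁻⁷)² + (1.31×10⁻⁶)²] = 1.55×10⁻⁶ V = 1.55 µV

1.55 µV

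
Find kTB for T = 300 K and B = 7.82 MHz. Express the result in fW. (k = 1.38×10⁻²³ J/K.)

32.4 fW

P_n = kTB = 1.38×10⁻²³ × 300 × 7.82×10⁶ = 3.24×10⁻¹⁴ W = 32.4 fW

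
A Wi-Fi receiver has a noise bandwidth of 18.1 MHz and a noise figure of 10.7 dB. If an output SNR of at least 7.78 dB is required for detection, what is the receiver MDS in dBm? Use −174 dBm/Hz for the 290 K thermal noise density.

−82.9 dBm

Sensitivity = −174 + 10 log₁₀(B) + NF + SNR_min
= −174 + 72.58 + 10.7 + 7.78
= −82.94 dBm → −82.9 dBm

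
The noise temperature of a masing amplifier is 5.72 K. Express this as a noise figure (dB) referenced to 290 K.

0.085 dB

F = 1 + T_e/T₀ = 1 + 5.72/290 = 1.01972
NF = 10 log₁₀(1.01972) = 0.085 dB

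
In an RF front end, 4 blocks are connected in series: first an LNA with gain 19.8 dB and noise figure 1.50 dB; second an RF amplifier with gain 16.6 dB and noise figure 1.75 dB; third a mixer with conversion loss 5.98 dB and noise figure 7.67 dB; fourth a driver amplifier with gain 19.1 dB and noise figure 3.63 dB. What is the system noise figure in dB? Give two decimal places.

Convert to linear (a loss of L dB is a gain of −L dB): F_i = 10^(NF_i/10), G_i = 10^(G_i,dB/10)
  Stage 1: F_1 = 10^(1.50/10) = 1.413, G_1 = 10^(19.8/10) = 95.50
  Stage 2: F_2 = 10^(1.75/10) = 1.496, G_2 = 10^(16.6/10) = 45.71
  Stage 3: F_3 = 10^(7.67/10) = 5.848, G_3 = 10^(−5.98/10) = 0.2523
  Stage 4: F_4 = 10^(3.63/10) = 2.307, G_4 = 10^(19.1/10) = 81.28
Friis cascade:
  F = 1.413 + (1.496 − 1)/95.50 + (5.848 − 1)/4365 + (2.307 − 1)/1102 = 1.420
NF = 10 log₁₀(1.420) = 1.52 dB

1.52 dB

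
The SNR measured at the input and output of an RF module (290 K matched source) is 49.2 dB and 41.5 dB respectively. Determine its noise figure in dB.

NF (dB) = SNR_in(dB) − SNR_out(dB) when the source is at T₀
NF = 49.2 − 41.5 = 7.7 dB

7.7 dB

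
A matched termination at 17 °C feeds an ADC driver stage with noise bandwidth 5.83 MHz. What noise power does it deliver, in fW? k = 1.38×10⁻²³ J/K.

23.3 fW

T = 17 °C + 273.15 = 290.15 K
P_n = kTB = 1.38×10⁻²³ × 290.15 × 5.83×10⁶ = 2.33×10⁻¹⁴ W = 23.3 fW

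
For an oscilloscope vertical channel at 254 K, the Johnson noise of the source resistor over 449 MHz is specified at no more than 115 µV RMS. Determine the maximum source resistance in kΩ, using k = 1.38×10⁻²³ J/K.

Johnson–Nyquist: V_n = √(4kTRB) ⇒ R = V_n² / (4kTB)
4kTB = 4 × 1.38×10⁻²³ × 254 × 4.49×10⁸ = 6.30×10⁻¹²
R = (1.15×10⁻⁴)² / 6.30×10⁻¹² = 2.10×10³ Ω = 2.10 kΩ

2.10 kΩ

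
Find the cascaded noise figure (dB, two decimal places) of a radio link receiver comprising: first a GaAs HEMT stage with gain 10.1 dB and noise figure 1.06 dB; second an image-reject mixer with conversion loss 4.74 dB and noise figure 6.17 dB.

Convert to linear (a loss of L dB is a gain of −L dB): F_i = 10^(NF_i/10), G_i = 10^(G_i,dB/10)
  Stage 1: F_1 = 10^(1.06/10) = 1.276, G_1 = 10^(10.1/10) = 10.23
  Stage 2: F_2 = 10^(6.17/10) = 4.140, G_2 = 10^(−4.74/10) = 0.3357
Friis cascade:
  F = 1.276 + (4.140 − 1)/10.23 = 1.583
NF = 10 log₁₀(1.583) = 2.00 dB

2.00 dB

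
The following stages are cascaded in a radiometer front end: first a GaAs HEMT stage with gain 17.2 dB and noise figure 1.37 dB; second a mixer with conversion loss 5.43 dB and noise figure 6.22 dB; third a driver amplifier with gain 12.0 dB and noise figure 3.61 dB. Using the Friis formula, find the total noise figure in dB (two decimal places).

Convert to linear (a loss of L dB is a gain of −L dB): F_i = 10^(NF_i/10), G_i = 10^(G_i,dB/10)
  Stage 1: F_1 = 10^(1.37/10) = 1.371, G_1 = 10^(17.2/10) = 52.48
  Stage 2: F_2 = 10^(6.22/10) = 4.188, G_2 = 10^(−5.43/10) = 0.2864
  Stage 3: F_3 = 10^(3.61/10) = 2.296, G_3 = 10^(12.0/10) = 15.85
Friis cascade:
  F = 1.371 + (4.188 − 1)/52.48 + (2.296 − 1)/15.03 = 1.518
NF = 10 log₁₀(1.518) = 1.81 dB

1.81 dB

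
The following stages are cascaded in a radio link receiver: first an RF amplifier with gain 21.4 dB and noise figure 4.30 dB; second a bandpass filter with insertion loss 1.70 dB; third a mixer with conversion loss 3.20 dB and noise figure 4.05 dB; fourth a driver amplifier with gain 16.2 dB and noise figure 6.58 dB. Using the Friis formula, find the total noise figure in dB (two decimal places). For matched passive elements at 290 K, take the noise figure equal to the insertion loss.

Convert to linear (a loss of L dB is a gain of −L dB): F_i = 10^(NF_i/10), G_i = 10^(G_i,dB/10)
  Stage 1: F_1 = 10^(4.30/10) = 2.692, G_1 = 10^(21.4/10) = 138.0
  Stage 2: F_2 = 10^(1.70/10) = 1.479, G_2 = 10^(−1.70/10) = 0.6761
  Stage 3: F_3 = 10^(4.05/10) = 2.541, G_3 = 10^(−3.20/10) = 0.4786
  Stage 4: F_4 = 10^(6.58/10) = 4.550, G_4 = 10^(16.2/10) = 41.69
Friis cascade:
  F = 2.692 + (1.479 − 1)/138.0 + (2.541 − 1)/93.33 + (4.550 − 1)/44.67 = 2.791
NF = 10 log₁₀(2.791) = 4.46 dB

4.46 dB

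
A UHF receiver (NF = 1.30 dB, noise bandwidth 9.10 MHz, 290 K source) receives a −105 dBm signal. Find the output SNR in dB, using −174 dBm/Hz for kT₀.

−1.9 dB

Noise floor: N = −174 + 10 log₁₀(B) + NF
10 log₁₀(9.10×10⁶) = 69.59 dB
N = −174 + 69.59 + 1.30 = −103.11 dBm
SNR = P_sig − N = −105 − (−103.11) = −1.89 dB → −1.9 dB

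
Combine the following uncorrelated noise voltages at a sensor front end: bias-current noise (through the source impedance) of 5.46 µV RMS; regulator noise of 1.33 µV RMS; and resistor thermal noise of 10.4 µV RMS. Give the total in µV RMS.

11.8 µV

Uncorrelated sources add in power (mean-square): V_tot = √(ΣV_i²)
V_tot = √[(5.46×10⁻⁶)² + (1.33×10⁻⁶)² + (1.04×10⁻⁵)²] = 1.18×10⁻⁵ V = 11.8 µV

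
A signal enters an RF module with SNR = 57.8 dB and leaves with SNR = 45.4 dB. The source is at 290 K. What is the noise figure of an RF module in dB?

NF (dB) = SNR_in(dB) − SNR_out(dB) when the source is at T₀
NF = 57.8 − 45.4 = 12.4 dB

12.4 dB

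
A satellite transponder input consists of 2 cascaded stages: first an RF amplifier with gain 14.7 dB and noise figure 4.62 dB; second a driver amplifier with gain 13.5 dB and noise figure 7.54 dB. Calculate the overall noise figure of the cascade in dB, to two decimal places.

4.85 dB

Convert to linear (a loss of L dB is a gain of −L dB): F_i = 10^(NF_i/10), G_i = 10^(G_i,dB/10)
  Stage 1: F_1 = 10^(4.62/10) = 2.897, G_1 = 10^(14.7/10) = 29.51
  Stage 2: F_2 = 10^(7.54/10) = 5.675, G_2 = 10^(13.5/10) = 22.39
Friis cascade:
  F = 2.897 + (5.675 − 1)/29.51 = 3.056
NF = 10 log₁₀(3.056) = 4.85 dB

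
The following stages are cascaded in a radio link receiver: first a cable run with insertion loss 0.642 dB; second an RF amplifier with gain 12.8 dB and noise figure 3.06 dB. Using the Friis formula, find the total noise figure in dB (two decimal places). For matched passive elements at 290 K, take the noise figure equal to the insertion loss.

3.70 dB

Convert to linear (a loss of L dB is a gain of −L dB): F_i = 10^(NF_i/10), G_i = 10^(G_i,dB/10)
  Stage 1: F_1 = 10^(0.642/10) = 1.159, G_1 = 10^(−0.642/10) = 0.8626
  Stage 2: F_2 = 10^(3.06/10) = 2.023, G_2 = 10^(12.8/10) = 19.05
Friis cascade:
  F = 1.159 + (2.023 − 1)/0.8626 = 2.345
NF = 10 log₁₀(2.345) = 3.70 dB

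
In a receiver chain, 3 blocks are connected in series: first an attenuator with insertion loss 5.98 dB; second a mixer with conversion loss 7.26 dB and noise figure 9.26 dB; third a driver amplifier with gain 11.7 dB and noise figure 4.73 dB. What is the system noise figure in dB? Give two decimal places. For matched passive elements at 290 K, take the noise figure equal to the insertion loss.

Convert to linear (a loss of L dB is a gain of −L dB): F_i = 10^(NF_i/10), G_i = 10^(G_i,dB/10)
  Stage 1: F_1 = 10^(5.98/10) = 3.963, G_1 = 10^(−5.98/10) = 0.2523
  Stage 2: F_2 = 10^(9.26/10) = 8.433, G_2 = 10^(−7.26/10) = 0.1879
  Stage 3: F_3 = 10^(4.73/10) = 2.972, G_3 = 10^(11.7/10) = 14.79
Friis cascade:
  F = 3.963 + (8.433 − 1)/0.2523 + (2.972 − 1)/0.04742 = 74.99
NF = 10 log₁₀(74.99) = 18.75 dB

18.75 dB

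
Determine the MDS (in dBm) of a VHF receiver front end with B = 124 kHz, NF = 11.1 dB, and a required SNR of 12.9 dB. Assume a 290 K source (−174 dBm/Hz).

Sensitivity = −174 + 10 log₁₀(B) + NF + SNR_min
= −174 + 50.93 + 11.1 + 12.9
= −99.07 dBm → −99.1 dBm

−99.1 dBm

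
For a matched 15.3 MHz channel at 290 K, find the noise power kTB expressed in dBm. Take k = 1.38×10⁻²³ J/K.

−102.1 dBm

P_n = kTB = 1.38×10⁻²³ × 290 × 1.53×10⁷ = 6.12×10⁻¹⁴ W
In dBm: 10 log₁₀(6.12×10⁻¹⁴ / 10⁻³) = −102.1 dBm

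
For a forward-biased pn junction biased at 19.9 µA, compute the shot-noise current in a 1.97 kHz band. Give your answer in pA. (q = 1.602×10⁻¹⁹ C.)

112 pA

I_n = √(2qI·B)
2qI·B = 2 × 1.602×10⁻¹⁹ × 1.99×10⁻⁵ × 1.97×10³ = 1.26×10⁻²⁰ A²
I_n = √(1.26×10⁻²⁰) = 1.12×10⁻¹⁰ A = 112 pA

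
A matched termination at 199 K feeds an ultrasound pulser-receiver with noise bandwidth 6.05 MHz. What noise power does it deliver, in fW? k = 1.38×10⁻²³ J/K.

P_n = kTB = 1.38×10⁻²³ × 199 × 6.05×10⁶ = 1.66×10⁻¹⁴ W = 16.6 fW

16.6 fW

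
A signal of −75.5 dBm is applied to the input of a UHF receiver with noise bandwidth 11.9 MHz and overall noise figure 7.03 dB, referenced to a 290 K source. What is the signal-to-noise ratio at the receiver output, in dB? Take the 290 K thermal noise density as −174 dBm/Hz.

20.7 dB

Noise floor: N = −174 + 10 log₁₀(B) + NF
10 log₁₀(1.19×10⁷) = 70.76 dB
N = −174 + 70.76 + 7.03 = −96.21 dBm
SNR = P_sig − N = −75.5 − (−96.21) = 20.71 dB → 20.7 dB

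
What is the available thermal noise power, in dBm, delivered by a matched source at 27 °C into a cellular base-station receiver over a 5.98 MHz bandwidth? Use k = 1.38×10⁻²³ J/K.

T = 27 °C + 273.15 = 300.15 K
P_n = kTB = 1.38×10⁻²³ × 300.15 × 5.98×10⁶ = 2.48×10⁻¹⁴ W
In dBm: 10 log₁₀(2.48×10⁻¹⁴ / 10⁻³) = −106.1 dBm

−106.1 dBm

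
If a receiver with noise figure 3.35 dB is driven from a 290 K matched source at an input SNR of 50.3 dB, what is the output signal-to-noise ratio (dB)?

By definition F = SNR_in/SNR_out, so in dB: SNR_out = SNR_in − NF
SNR_out = 50.3 − 3.35 = 46.95 dB

46.95 dB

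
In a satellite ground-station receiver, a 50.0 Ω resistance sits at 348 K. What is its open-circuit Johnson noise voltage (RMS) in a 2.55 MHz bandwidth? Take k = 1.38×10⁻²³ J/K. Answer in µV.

V_n = √(4kTRB)
4kTRB = 4 × 1.38×10⁻²³ × 348 × 5.00×10¹ × 2.55×10⁶ = 2.45×10⁻¹² V²
V_n = √(2.45×10⁻¹²) = 1.56×10⁻⁶ V = 1.56 µV

1.56 µV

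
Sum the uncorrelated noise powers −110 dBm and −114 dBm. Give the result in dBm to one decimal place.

Convert to linear, add, convert back:
P₁ = 1.00×10⁻¹⁴ W, P₂ = 3.98×10⁻¹⁵ W
P_tot = 1.40×10⁻¹⁴ W → 10 log₁₀(P_tot / 10⁻³) = −108.5 dBm

−108.5 dBm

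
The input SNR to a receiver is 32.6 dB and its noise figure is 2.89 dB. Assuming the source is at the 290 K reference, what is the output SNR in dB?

29.71 dB

By definition F = SNR_in/SNR_out, so in dB: SNR_out = SNR_in − NF
SNR_out = 32.6 − 2.89 = 29.71 dB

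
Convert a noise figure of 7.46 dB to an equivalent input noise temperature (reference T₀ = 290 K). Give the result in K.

1326 K

F = 10^(7.46/10) = 5.57186
T_e = (F − 1)·T₀ = (5.57186 − 1) × 290 = 1326 K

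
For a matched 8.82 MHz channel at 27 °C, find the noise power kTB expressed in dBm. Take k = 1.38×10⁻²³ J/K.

T = 27 °C + 273.15 = 300.15 K
P_n = kTB = 1.38×10⁻²³ × 300.15 × 8.82×10⁶ = 3.65×10⁻¹⁴ W
In dBm: 10 log₁₀(3.65×10⁻¹⁴ / 10⁻³) = −104.4 dBm

−104.4 dBm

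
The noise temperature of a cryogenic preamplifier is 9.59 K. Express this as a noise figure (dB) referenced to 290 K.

0.141 dB

F = 1 + T_e/T₀ = 1 + 9.59/290 = 1.03307
NF = 10 log₁₀(1.03307) = 0.141 dB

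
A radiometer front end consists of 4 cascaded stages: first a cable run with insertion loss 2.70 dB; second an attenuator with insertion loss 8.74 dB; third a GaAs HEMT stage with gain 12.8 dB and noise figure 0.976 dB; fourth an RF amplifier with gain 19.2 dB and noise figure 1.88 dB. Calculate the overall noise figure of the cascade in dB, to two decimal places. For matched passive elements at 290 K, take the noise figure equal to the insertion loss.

12.51 dB

Convert to linear (a loss of L dB is a gain of −L dB): F_i = 10^(NF_i/10), G_i = 10^(G_i,dB/10)
  Stage 1: F_1 = 10^(2.70/10) = 1.862, G_1 = 10^(−2.70/10) = 0.5370
  Stage 2: F_2 = 10^(8.74/10) = 7.482, G_2 = 10^(−8.74/10) = 0.1337
  Stage 3: F_3 = 10^(0.976/10) = 1.252, G_3 = 10^(12.8/10) = 19.05
  Stage 4: F_4 = 10^(1.88/10) = 1.542, G_4 = 10^(19.2/10) = 83.18
Friis cascade:
  F = 1.862 + (7.482 − 1)/0.5370 + (1.252 − 1)/0.07178 + (1.542 − 1)/1.368 = 17.84
NF = 10 log₁₀(17.84) = 12.51 dB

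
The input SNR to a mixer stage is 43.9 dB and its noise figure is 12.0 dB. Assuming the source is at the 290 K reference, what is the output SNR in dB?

By definition F = SNR_in/SNR_out, so in dB: SNR_out = SNR_in − NF
SNR_out = 43.9 − 12.0 = 31.9 dB

31.9 dB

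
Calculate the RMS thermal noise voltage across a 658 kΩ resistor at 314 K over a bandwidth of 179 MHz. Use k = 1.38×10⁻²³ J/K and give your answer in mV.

V_n = √(4kTRB)
4kTRB = 4 × 1.38×10⁻²³ × 314 × 6.58×10⁵ × 1.79×10⁸ = 2.04×10⁻⁶ V²
V_n = √(2.04×10⁻⁶) = 1.43×10⁻³ V = 1.43 mV

1.43 mV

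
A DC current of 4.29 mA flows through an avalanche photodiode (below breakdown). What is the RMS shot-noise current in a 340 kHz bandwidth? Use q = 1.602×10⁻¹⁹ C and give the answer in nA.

21.6 nA

I_n = √(2qI·B)
2qI·B = 2 × 1.602×10⁻¹⁹ × 4.29×10⁻³ × 3.40×10⁵ = 4.67×10⁻¹⁶ A²
I_n = √(4.67×10⁻¹⁶) = 2.16×10⁻⁸ A = 21.6 nA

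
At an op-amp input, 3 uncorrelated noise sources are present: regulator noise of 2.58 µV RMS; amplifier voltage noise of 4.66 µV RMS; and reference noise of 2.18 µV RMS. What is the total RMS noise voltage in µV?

Uncorrelated sources add in power (mean-square): V_tot = √(ΣV_i²)
V_tot = √[(2.58×10⁻⁶)² + (4.66×10⁻⁶)² + (2.18×10⁻⁶)²] = 5.76×10⁻⁶ V = 5.76 µV

5.76 µV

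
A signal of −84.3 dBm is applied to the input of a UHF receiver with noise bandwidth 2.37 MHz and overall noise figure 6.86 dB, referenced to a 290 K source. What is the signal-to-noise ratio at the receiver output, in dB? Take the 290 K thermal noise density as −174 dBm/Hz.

Noise floor: N = −174 + 10 log₁₀(B) + NF
10 log₁₀(2.37×10⁶) = 63.75 dB
N = −174 + 63.75 + 6.86 = −103.39 dBm
SNR = P_sig − N = −84.3 − (−103.39) = 19.09 dB → 19.1 dB

19.1 dB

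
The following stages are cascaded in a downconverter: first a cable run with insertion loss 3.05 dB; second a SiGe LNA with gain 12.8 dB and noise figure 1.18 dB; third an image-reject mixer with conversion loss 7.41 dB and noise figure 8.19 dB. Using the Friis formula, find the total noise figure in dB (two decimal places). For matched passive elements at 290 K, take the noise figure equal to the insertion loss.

Convert to linear (a loss of L dB is a gain of −L dB): F_i = 10^(NF_i/10), G_i = 10^(G_i,dB/10)
  Stage 1: F_1 = 10^(3.05/10) = 2.018, G_1 = 10^(−3.05/10) = 0.4955
  Stage 2: F_2 = 10^(1.18/10) = 1.312, G_2 = 10^(12.8/10) = 19.05
  Stage 3: F_3 = 10^(8.19/10) = 6.592, G_3 = 10^(−7.41/10) = 0.1816
Friis cascade:
  F = 2.018 + (1.312 − 1)/0.4955 + (6.592 − 1)/9.441 = 3.241
NF = 10 log₁₀(3.241) = 5.11 dB

5.11 dB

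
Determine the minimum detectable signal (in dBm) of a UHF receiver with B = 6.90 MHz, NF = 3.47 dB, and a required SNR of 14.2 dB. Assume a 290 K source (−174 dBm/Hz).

−87.9 dBm

Sensitivity = −174 + 10 log₁₀(B) + NF + SNR_min
= −174 + 68.39 + 3.47 + 14.2
= −87.94 dBm → −87.9 dBm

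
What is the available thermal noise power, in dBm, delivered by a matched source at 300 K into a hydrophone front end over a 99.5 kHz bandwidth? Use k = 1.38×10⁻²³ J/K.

P_n = kTB = 1.38×10⁻²³ × 300 × 9.95×10⁴ = 4.12×10⁻¹⁶ W
In dBm: 10 log₁₀(4.12×10⁻¹⁶ / 10⁻³) = −123.9 dBm

−123.9 dBm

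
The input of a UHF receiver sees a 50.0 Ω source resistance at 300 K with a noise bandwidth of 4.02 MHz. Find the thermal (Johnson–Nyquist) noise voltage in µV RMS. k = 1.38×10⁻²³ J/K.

V_n = √(4kTRB)
4kTRB = 4 × 1.38×10⁻²³ × 300 × 5.00×10¹ × 4.02×10⁶ = 3.33×10⁻¹² V²
V_n = √(3.33×10⁻¹²) = 1.82×10⁻⁶ V = 1.82 µV

1.82 µV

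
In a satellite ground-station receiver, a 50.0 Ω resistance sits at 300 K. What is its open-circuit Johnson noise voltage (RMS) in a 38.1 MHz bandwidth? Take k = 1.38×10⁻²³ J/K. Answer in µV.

V_n = √(4kTRB)
4kTRB = 4 × 1.38×10⁻²³ × 300 × 5.00×10¹ × 3.81×10⁷ = 3.15×10⁻¹¹ V²
V_n = √(3.15×10⁻¹¹) = 5.62×10⁻⁶ V = 5.62 µV

5.62 µV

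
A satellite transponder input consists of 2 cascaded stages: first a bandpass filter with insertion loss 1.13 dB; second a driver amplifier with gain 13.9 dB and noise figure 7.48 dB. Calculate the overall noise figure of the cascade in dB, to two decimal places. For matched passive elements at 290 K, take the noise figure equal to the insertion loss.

8.61 dB

Convert to linear (a loss of L dB is a gain of −L dB): F_i = 10^(NF_i/10), G_i = 10^(G_i,dB/10)
  Stage 1: F_1 = 10^(1.13/10) = 1.297, G_1 = 10^(−1.13/10) = 0.7709
  Stage 2: F_2 = 10^(7.48/10) = 5.598, G_2 = 10^(13.9/10) = 24.55
Friis cascade:
  F = 1.297 + (5.598 − 1)/0.7709 = 7.261
NF = 10 log₁₀(7.261) = 8.61 dB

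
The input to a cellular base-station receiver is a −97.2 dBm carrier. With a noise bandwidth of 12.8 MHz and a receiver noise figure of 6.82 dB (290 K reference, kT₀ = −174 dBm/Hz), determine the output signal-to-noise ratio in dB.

−1.1 dB

Noise floor: N = −174 + 10 log₁₀(B) + NF
10 log₁₀(1.28×10⁷) = 71.07 dB
N = −174 + 71.07 + 6.82 = −96.11 dBm
SNR = P_sig − N = −97.2 − (−96.11) = −1.09 dB → −1.1 dB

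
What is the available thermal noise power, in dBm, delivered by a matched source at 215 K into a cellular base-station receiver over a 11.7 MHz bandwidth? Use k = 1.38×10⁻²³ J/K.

−104.6 dBm

P_n = kTB = 1.38×10⁻²³ × 215 × 1.17×10⁷ = 3.47×10⁻¹⁴ W
In dBm: 10 log₁₀(3.47×10⁻¹⁴ / 10⁻³) = −104.6 dBm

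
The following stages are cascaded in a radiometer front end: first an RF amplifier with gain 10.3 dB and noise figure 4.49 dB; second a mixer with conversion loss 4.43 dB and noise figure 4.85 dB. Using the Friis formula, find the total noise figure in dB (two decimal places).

Convert to linear (a loss of L dB is a gain of −L dB): F_i = 10^(NF_i/10), G_i = 10^(G_i,dB/10)
  Stage 1: F_1 = 10^(4.49/10) = 2.812, G_1 = 10^(10.3/10) = 10.72
  Stage 2: F_2 = 10^(4.85/10) = 3.055, G_2 = 10^(−4.43/10) = 0.3606
Friis cascade:
  F = 2.812 + (3.055 − 1)/10.72 = 3.004
NF = 10 log₁₀(3.004) = 4.78 dB

4.78 dB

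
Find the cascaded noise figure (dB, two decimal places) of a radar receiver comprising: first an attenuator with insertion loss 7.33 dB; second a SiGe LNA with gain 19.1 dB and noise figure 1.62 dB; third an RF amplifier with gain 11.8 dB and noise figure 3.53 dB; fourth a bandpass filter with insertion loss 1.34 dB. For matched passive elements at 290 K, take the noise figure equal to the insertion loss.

9.00 dB

Convert to linear (a loss of L dB is a gain of −L dB): F_i = 10^(NF_i/10), G_i = 10^(G_i,dB/10)
  Stage 1: F_1 = 10^(7.33/10) = 5.408, G_1 = 10^(−7.33/10) = 0.1849
  Stage 2: F_2 = 10^(1.62/10) = 1.452, G_2 = 10^(19.1/10) = 81.28
  Stage 3: F_3 = 10^(3.53/10) = 2.254, G_3 = 10^(11.8/10) = 15.14
  Stage 4: F_4 = 10^(1.34/10) = 1.361, G_4 = 10^(−1.34/10) = 0.7345
Friis cascade:
  F = 5.408 + (1.452 − 1)/0.1849 + (2.254 − 1)/15.03 + (1.361 − 1)/227.5 = 7.937
NF = 10 log₁₀(7.937) = 9.00 dB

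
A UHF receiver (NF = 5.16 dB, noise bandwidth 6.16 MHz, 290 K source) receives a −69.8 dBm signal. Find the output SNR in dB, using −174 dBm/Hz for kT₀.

31.1 dB

Noise floor: N = −174 + 10 log₁₀(B) + NF
10 log₁₀(6.16×10⁶) = 67.9 dB
N = −174 + 67.9 + 5.16 = −100.94 dBm
SNR = P_sig − N = −69.8 − (−100.94) = 31.14 dB → 31.1 dB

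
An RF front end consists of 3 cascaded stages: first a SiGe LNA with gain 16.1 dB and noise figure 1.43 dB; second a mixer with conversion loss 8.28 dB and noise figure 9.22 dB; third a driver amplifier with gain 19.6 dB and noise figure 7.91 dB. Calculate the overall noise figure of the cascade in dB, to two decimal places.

Convert to linear (a loss of L dB is a gain of −L dB): F_i = 10^(NF_i/10), G_i = 10^(G_i,dB/10)
  Stage 1: F_1 = 10^(1.43/10) = 1.390, G_1 = 10^(16.1/10) = 40.74
  Stage 2: F_2 = 10^(9.22/10) = 8.356, G_2 = 10^(−8.28/10) = 0.1486
  Stage 3: F_3 = 10^(7.91/10) = 6.180, G_3 = 10^(19.6/10) = 91.20
Friis cascade:
  F = 1.390 + (8.356 − 1)/40.74 + (6.180 − 1)/6.053 = 2.426
NF = 10 log₁₀(2.426) = 3.85 dB

3.85 dB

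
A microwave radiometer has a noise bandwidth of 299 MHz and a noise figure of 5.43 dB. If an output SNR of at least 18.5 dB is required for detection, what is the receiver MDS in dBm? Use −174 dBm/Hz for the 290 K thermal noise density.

Sensitivity = −174 + 10 log₁₀(B) + NF + SNR_min
= −174 + 84.76 + 5.43 + 18.5
= −65.31 dBm → −65.3 dBm

−65.3 dBm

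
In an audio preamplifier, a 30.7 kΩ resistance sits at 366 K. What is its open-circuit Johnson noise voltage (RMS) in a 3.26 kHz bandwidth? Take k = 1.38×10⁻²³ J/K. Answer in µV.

V_n = √(4kTRB)
4kTRB = 4 × 1.38×10⁻²³ × 366 × 3.07×10⁴ × 3.26×10³ = 2.02×10⁻¹² V²
V_n = √(2.02×10⁻¹²) = 1.42×10⁻⁶ V = 1.42 µV

1.42 µV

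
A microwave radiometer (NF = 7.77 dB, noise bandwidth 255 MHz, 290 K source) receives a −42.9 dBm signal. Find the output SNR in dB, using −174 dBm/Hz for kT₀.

Noise floor: N = −174 + 10 log₁₀(B) + NF
10 log₁₀(2.55×10⁸) = 84.07 dB
N = −174 + 84.07 + 7.77 = −82.16 dBm
SNR = P_sig − N = −42.9 − (−82.16) = 39.26 dB → 39.3 dB

39.3 dB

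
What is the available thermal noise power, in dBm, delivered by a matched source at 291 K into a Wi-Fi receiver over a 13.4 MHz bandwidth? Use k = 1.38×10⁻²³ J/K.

P_n = kTB = 1.38×10⁻²³ × 291 × 1.34×10⁷ = 5.38×10⁻¹⁴ W
In dBm: 10 log₁₀(5.38×10⁻¹⁴ / 10⁻³) = −102.7 dBm

−102.7 dBm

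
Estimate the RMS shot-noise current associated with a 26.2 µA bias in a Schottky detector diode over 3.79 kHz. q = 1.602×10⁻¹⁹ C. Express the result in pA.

178 pA

I_n = √(2qI·B)
2qI·B = 2 × 1.602×10⁻¹⁹ × 2.62×10⁻⁵ × 3.79×10³ = 3.18×10⁻²⁰ A²
I_n = √(3.18×10⁻²⁰) = 1.78×10⁻¹⁰ A = 178 pA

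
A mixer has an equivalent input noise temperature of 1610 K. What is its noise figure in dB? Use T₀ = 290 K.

8.16 dB

F = 1 + T_e/T₀ = 1 + 1610/290 = 6.55172
NF = 10 log₁₀(6.55172) = 8.16 dB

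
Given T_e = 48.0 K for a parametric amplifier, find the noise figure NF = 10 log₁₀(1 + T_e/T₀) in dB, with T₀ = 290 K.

0.665 dB

F = 1 + T_e/T₀ = 1 + 48.0/290 = 1.16552
NF = 10 log₁₀(1.16552) = 0.665 dB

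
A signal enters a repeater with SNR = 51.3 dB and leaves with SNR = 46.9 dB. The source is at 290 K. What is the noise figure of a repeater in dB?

NF (dB) = SNR_in(dB) − SNR_out(dB) when the source is at T₀
NF = 51.3 − 46.9 = 4.4 dB

4.4 dB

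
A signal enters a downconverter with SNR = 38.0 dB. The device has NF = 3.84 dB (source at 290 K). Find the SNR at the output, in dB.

34.16 dB

By definition F = SNR_in/SNR_out, so in dB: SNR_out = SNR_in − NF
SNR_out = 38.0 − 3.84 = 34.16 dB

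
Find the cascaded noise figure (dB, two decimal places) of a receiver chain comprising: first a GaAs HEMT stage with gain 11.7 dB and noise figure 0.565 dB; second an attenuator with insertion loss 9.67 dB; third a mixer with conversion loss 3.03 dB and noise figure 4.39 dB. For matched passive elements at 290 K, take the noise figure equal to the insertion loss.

Convert to linear (a loss of L dB is a gain of −L dB): F_i = 10^(NF_i/10), G_i = 10^(G_i,dB/10)
  Stage 1: F_1 = 10^(0.565/10) = 1.139, G_1 = 10^(11.7/10) = 14.79
  Stage 2: F_2 = 10^(9.67/10) = 9.268, G_2 = 10^(−9.67/10) = 0.1079
  Stage 3: F_3 = 10^(4.39/10) = 2.748, G_3 = 10^(−3.03/10) = 0.4977
Friis cascade:
  F = 1.139 + (9.268 − 1)/14.79 + (2.748 − 1)/1.596 = 2.793
NF = 10 log₁₀(2.793) = 4.46 dB

4.46 dB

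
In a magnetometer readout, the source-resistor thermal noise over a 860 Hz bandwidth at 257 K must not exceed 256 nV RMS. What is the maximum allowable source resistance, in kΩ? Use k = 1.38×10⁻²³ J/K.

5.37 kΩ

Johnson–Nyquist: V_n = √(4kTRB) ⇒ R = V_n² / (4kTB)
4kTB = 4 × 1.38×10⁻²³ × 257 × 8.60×10² = 1.22×10⁻¹⁷
R = (2.56×10⁻⁷)² / 1.22×10⁻¹⁷ = 5.37×10³ Ω = 5.37 kΩ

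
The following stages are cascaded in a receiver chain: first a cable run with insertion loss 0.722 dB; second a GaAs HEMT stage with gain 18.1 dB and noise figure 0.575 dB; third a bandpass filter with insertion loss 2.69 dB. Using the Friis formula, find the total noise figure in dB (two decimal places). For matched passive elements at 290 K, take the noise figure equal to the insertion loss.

1.35 dB

Convert to linear (a loss of L dB is a gain of −L dB): F_i = 10^(NF_i/10), G_i = 10^(G_i,dB/10)
  Stage 1: F_1 = 10^(0.722/10) = 1.181, G_1 = 10^(−0.722/10) = 0.8468
  Stage 2: F_2 = 10^(0.575/10) = 1.142, G_2 = 10^(18.1/10) = 64.57
  Stage 3: F_3 = 10^(2.69/10) = 1.858, G_3 = 10^(−2.69/10) = 0.5383
Friis cascade:
  F = 1.181 + (1.142 − 1)/0.8468 + (1.858 − 1)/54.68 = 1.364
NF = 10 log₁₀(1.364) = 1.35 dB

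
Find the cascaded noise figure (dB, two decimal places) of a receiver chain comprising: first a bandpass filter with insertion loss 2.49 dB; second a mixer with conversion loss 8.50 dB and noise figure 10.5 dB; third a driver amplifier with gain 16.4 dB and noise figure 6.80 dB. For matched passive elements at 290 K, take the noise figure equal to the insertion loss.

Convert to linear (a loss of L dB is a gain of −L dB): F_i = 10^(NF_i/10), G_i = 10^(G_i,dB/10)
  Stage 1: F_1 = 10^(2.49/10) = 1.774, G_1 = 10^(−2.49/10) = 0.5636
  Stage 2: F_2 = 10^(10.5/10) = 11.22, G_2 = 10^(−8.50/10) = 0.1413
  Stage 3: F_3 = 10^(6.80/10) = 4.786, G_3 = 10^(16.4/10) = 43.65
Friis cascade:
  F = 1.774 + (11.22 − 1)/0.5636 + (4.786 − 1)/0.07962 = 67.46
NF = 10 log₁₀(67.46) = 18.29 dB

18.29 dB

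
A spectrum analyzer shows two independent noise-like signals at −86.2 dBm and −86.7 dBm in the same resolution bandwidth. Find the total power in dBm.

Convert to linear, add, convert back:
P₁ = 2.40×10⁻¹² W, P₂ = 2.14×10⁻¹² W
P_tot = 4.54×10⁻¹² W → 10 log₁₀(P_tot / 10⁻³) = −83.4 dBm

−83.4 dBm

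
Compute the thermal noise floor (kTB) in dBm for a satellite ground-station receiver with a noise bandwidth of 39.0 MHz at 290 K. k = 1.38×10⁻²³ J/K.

P_n = kTB = 1.38×10⁻²³ × 290 × 3.90×10⁷ = 1.56×10⁻¹³ W
In dBm: 10 log₁₀(1.56×10⁻¹³ / 10⁻³) = −98.1 dBm

−98.1 dBm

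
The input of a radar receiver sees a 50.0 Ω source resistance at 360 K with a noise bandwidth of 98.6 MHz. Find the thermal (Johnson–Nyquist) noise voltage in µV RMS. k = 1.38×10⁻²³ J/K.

V_n = √(4kTRB)
4kTRB = 4 × 1.38×10⁻²³ × 360 × 5.00×10¹ × 9.86×10⁷ = 9.80×10⁻¹¹ V²
V_n = √(9.80×10⁻¹¹) = 9.90×10⁻⁶ V = 9.90 µV

9.90 µV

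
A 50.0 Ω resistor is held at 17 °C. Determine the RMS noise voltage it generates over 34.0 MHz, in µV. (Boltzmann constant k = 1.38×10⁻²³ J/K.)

5.22 µV

T = 17 °C + 273.15 = 290.15 K
V_n = √(4kTRB)
4kTRB = 4 × 1.38×10⁻²³ × 290.15 × 5.00×10¹ × 3.40×10⁷ = 2.72×10⁻¹¹ V²
V_n = √(2.72×10⁻¹¹) = 5.22×10⁻⁶ V = 5.22 µV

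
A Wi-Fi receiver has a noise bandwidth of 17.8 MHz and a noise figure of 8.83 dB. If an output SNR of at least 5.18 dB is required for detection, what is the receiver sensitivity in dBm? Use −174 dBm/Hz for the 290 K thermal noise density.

−87.5 dBm

Sensitivity = −174 + 10 log₁₀(B) + NF + SNR_min
= −174 + 72.5 + 8.83 + 5.18
= −87.49 dBm → −87.5 dBm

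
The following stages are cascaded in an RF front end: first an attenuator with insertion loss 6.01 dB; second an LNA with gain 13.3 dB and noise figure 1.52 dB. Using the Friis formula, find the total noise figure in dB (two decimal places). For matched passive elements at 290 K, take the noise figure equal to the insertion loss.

Convert to linear (a loss of L dB is a gain of −L dB): F_i = 10^(NF_i/10), G_i = 10^(G_i,dB/10)
  Stage 1: F_1 = 10^(6.01/10) = 3.990, G_1 = 10^(−6.01/10) = 0.2506
  Stage 2: F_2 = 10^(1.52/10) = 1.419, G_2 = 10^(13.3/10) = 21.38
Friis cascade:
  F = 3.990 + (1.419 − 1)/0.2506 = 5.662
NF = 10 log₁₀(5.662) = 7.53 dB

7.53 dB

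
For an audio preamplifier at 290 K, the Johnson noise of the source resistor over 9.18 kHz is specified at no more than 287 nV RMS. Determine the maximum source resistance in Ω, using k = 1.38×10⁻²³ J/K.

561 Ω

Johnson–Nyquist: V_n = √(4kTRB) ⇒ R = V_n² / (4kTB)
4kTB = 4 × 1.38×10⁻²³ × 290 × 9.18×10³ = 1.47×10⁻¹⁶
R = (2.87×10⁻⁷)² / 1.47×10⁻¹⁶ = 5.61×10² Ω = 561 Ω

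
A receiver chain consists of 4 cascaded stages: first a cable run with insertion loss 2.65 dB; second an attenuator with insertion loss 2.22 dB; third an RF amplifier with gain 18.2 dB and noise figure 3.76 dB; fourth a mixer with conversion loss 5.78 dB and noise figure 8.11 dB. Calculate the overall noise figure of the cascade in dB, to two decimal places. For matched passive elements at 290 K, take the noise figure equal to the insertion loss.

Convert to linear (a loss of L dB is a gain of −L dB): F_i = 10^(NF_i/10), G_i = 10^(G_i,dB/10)
  Stage 1: F_1 = 10^(2.65/10) = 1.841, G_1 = 10^(−2.65/10) = 0.5433
  Stage 2: F_2 = 10^(2.22/10) = 1.667, G_2 = 10^(−2.22/10) = 0.5998
  Stage 3: F_3 = 10^(3.76/10) = 2.377, G_3 = 10^(18.2/10) = 66.07
  Stage 4: F_4 = 10^(8.11/10) = 6.471, G_4 = 10^(−5.78/10) = 0.2642
Friis cascade:
  F = 1.841 + (1.667 − 1)/0.5433 + (2.377 − 1)/0.3258 + (6.471 − 1)/21.53 = 7.549
NF = 10 log₁₀(7.549) = 8.78 dB

8.78 dB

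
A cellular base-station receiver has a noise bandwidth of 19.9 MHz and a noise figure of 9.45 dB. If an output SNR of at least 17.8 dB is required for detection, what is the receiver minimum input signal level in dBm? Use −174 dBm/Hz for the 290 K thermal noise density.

Sensitivity = −174 + 10 log₁₀(B) + NF + SNR_min
= −174 + 72.99 + 9.45 + 17.8
= −73.76 dBm → −73.8 dBm

−73.8 dBm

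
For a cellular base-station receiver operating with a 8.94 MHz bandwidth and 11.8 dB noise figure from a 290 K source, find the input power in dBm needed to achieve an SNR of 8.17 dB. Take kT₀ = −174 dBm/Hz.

Sensitivity = −174 + 10 log₁₀(B) + NF + SNR_min
= −174 + 69.51 + 11.8 + 8.17
= −84.52 dBm → −84.5 dBm

−84.5 dBm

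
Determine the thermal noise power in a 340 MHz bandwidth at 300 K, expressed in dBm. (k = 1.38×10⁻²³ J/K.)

P_n = kTB = 1.38×10⁻²³ × 300 × 3.40×10⁸ = 1.41×10⁻¹² W
In dBm: 10 log₁₀(1.41×10⁻¹² / 10⁻³) = −88.5 dBm

−88.5 dBm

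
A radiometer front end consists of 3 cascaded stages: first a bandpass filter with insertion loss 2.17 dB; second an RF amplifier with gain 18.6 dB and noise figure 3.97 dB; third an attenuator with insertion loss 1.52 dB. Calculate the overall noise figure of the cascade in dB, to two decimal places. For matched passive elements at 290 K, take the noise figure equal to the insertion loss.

6.15 dB

Convert to linear (a loss of L dB is a gain of −L dB): F_i = 10^(NF_i/10), G_i = 10^(G_i,dB/10)
  Stage 1: F_1 = 10^(2.17/10) = 1.648, G_1 = 10^(−2.17/10) = 0.6067
  Stage 2: F_2 = 10^(3.97/10) = 2.495, G_2 = 10^(18.6/10) = 72.44
  Stage 3: F_3 = 10^(1.52/10) = 1.419, G_3 = 10^(−1.52/10) = 0.7047
Friis cascade:
  F = 1.648 + (2.495 − 1)/0.6067 + (1.419 − 1)/43.95 = 4.121
NF = 10 log₁₀(4.121) = 6.15 dB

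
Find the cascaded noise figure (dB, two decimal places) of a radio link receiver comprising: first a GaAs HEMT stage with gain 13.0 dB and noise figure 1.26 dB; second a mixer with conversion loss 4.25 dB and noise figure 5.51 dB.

Convert to linear (a loss of L dB is a gain of −L dB): F_i = 10^(NF_i/10), G_i = 10^(G_i,dB/10)
  Stage 1: F_1 = 10^(1.26/10) = 1.337, G_1 = 10^(13.0/10) = 19.95
  Stage 2: F_2 = 10^(5.51/10) = 3.556, G_2 = 10^(−4.25/10) = 0.3758
Friis cascade:
  F = 1.337 + (3.556 − 1)/19.95 = 1.465
NF = 10 log₁₀(1.465) = 1.66 dB

1.66 dB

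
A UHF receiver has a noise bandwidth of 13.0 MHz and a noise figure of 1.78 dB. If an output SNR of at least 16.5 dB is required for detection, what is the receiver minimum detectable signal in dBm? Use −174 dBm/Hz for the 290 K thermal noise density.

−84.6 dBm

Sensitivity = −174 + 10 log₁₀(B) + NF + SNR_min
= −174 + 71.14 + 1.78 + 16.5
= −84.58 dBm → −84.6 dBm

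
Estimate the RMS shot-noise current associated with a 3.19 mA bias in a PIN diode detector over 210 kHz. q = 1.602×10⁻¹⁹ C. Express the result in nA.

14.7 nA

I_n = √(2qI·B)
2qI·B = 2 × 1.602×10⁻¹⁹ × 3.19×10⁻³ × 2.10×10⁵ = 2.15×10⁻¹⁶ A²
I_n = √(2.15×10⁻¹⁶) = 1.47×10⁻⁸ A = 14.7 nA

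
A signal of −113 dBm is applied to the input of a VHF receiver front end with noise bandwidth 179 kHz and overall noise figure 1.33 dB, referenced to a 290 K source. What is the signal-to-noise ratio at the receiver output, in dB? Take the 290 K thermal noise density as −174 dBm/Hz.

Noise floor: N = −174 + 10 log₁₀(B) + NF
10 log₁₀(1.79×10⁵) = 52.53 dB
N = −174 + 52.53 + 1.33 = −120.14 dBm
SNR = P_sig − N = −113 − (−120.14) = 7.14 dB → 7.1 dB

7.1 dB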